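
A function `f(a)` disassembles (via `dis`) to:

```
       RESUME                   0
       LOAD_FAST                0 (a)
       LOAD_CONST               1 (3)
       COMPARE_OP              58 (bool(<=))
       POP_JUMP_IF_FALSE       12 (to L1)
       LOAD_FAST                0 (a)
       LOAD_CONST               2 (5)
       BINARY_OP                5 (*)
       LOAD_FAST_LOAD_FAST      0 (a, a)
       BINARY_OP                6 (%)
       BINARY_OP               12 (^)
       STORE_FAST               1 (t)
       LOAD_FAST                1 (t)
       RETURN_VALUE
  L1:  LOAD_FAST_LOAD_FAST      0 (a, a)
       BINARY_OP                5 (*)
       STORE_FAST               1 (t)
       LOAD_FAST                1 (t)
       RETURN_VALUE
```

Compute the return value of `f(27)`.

729

LOAD_FAST a → push 27. Stack: [27]
LOAD_CONST → push 3. Stack: [27, 3]
COMPARE_OP bool(<=) → 27 vs 3 = False. Stack: [False]
POP_JUMP_IF_FALSE → pop False; jump. Stack: []
LOAD_FAST_LOAD_FAST a,a → push 27,27. Stack: [27, 27]
BINARY_OP * → 27 * 27 = 729. Stack: [729]
STORE_FAST t → t=729. Stack: []
LOAD_FAST t → push 729. Stack: [729]
RETURN_VALUE → return 729.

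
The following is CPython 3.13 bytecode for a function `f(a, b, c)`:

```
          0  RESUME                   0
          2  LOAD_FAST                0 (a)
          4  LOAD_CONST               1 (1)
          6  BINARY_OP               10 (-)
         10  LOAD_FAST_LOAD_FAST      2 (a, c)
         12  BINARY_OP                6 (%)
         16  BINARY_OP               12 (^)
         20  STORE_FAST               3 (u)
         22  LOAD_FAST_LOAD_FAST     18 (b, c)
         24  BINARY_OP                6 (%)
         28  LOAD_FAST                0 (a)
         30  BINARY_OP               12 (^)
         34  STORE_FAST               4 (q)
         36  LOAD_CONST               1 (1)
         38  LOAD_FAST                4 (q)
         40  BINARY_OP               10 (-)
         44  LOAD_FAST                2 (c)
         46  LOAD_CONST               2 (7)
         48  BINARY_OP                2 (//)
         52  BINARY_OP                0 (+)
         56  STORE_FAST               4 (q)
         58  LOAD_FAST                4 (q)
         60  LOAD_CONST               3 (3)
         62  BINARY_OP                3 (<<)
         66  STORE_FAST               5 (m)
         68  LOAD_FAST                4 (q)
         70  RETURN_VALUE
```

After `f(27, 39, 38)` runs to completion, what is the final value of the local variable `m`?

LOAD_FAST a → push 27. Stack: [27]
LOAD_CONST → push 1. Stack: [27, 1]
BINARY_OP - → 27 - 1 = 26. Stack: [26]
LOAD_FAST_LOAD_FAST a,c → push 27,38. Stack: [26, 27, 38]
BINARY_OP % → 27 % 38 = 27. Stack: [26, 27]
BINARY_OP ^ → 26 ^ 27 = 1. Stack: [1]
STORE_FAST u → u=1. Stack: []
LOAD_FAST_LOAD_FAST b,c → push 39,38. Stack: [39, 38]
BINARY_OP % → 39 % 38 = 1. Stack: [1]
LOAD_FAST a → push 27. Stack: [1, 27]
BINARY_OP ^ → 1 ^ 27 = 26. Stack: [26]
STORE_FAST q → q=26. Stack: []
LOAD_CONST → push 1. Stack: [1]
LOAD_FAST q → push 26. Stack: [1, 26]
BINARY_OP - → 1 - 26 = -25. Stack: [-25]
LOAD_FAST c → push 38. Stack: [-25, 38]
LOAD_CONST → push 7. Stack: [-25, 38, 7]
BINARY_OP // → 38 // 7 = 5. Stack: [-25, 5]
BINARY_OP + → -25 + 5 = -20. Stack: [-20]
STORE_FAST q → q=-20. Stack: []
LOAD_FAST q → push -20. Stack: [-20]
LOAD_CONST → push 3. Stack: [-20, 3]
BINARY_OP << → -20 << 3 = -160. Stack: [-160]
STORE_FAST m → m=-160. Stack: []
LOAD_FAST q → push -20. Stack: [-20]
RETURN_VALUE → return -20.

-160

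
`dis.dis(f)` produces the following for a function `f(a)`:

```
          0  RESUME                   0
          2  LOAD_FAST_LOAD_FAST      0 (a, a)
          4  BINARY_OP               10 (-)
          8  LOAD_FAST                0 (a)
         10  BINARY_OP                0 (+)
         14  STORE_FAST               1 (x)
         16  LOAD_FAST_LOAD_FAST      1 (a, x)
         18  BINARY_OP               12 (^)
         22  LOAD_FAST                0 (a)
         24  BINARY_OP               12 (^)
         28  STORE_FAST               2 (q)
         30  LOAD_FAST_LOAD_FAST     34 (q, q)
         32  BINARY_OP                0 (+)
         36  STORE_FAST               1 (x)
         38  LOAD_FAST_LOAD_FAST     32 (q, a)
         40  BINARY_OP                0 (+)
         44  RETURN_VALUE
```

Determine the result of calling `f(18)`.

LOAD_FAST_LOAD_FAST a,a → push 18,18. Stack: [18, 18]
BINARY_OP - → 18 - 18 = 0. Stack: [0]
LOAD_FAST a → push 18. Stack: [0, 18]
BINARY_OP + → 0 + 18 = 18. Stack: [18]
STORE_FAST x → x=18. Stack: []
LOAD_FAST_LOAD_FAST a,x → push 18,18. Stack: [18, 18]
BINARY_OP ^ → 18 ^ 18 = 0. Stack: [0]
LOAD_FAST a → push 18. Stack: [0, 18]
BINARY_OP ^ → 0 ^ 18 = 18. Stack: [18]
STORE_FAST q → q=18. Stack: []
LOAD_FAST_LOAD_FAST q,q → push 18,18. Stack: [18, 18]
BINARY_OP + → 18 + 18 = 36. Stack: [36]
STORE_FAST x → x=36. Stack: []
LOAD_FAST_LOAD_FAST q,a → push 18,18. Stack: [18, 18]
BINARY_OP + → 18 + 18 = 36. Stack: [36]
RETURN_VALUE → return 36.

36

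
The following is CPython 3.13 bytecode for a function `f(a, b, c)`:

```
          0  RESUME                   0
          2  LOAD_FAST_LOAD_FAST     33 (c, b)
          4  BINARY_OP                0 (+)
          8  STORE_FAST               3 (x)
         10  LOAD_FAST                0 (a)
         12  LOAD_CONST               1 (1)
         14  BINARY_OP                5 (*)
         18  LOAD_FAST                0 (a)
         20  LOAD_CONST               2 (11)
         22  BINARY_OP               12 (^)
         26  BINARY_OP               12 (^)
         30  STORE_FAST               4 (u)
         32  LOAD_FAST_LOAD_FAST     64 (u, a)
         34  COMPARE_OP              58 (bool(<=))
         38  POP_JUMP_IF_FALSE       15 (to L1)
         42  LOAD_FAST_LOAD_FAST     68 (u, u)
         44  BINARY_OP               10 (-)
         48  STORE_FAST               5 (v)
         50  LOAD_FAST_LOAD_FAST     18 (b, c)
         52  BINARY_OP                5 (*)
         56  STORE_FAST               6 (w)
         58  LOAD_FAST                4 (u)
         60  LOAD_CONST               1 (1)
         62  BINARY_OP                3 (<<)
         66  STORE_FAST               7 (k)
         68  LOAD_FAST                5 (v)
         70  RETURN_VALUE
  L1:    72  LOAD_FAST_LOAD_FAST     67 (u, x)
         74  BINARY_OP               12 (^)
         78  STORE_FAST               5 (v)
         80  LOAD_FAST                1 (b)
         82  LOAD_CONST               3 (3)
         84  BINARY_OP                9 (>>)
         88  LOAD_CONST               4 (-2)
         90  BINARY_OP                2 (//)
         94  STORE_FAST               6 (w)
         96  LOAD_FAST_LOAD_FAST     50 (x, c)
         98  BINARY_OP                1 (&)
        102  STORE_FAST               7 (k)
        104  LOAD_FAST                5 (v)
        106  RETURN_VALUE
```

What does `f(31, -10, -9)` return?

0

LOAD_FAST_LOAD_FAST c,b → push -9,-10. Stack: [-9, -10]
BINARY_OP + → -9 + -10 = -19. Stack: [-19]
STORE_FAST x → x=-19. Stack: []
LOAD_FAST a → push 31. Stack: [31]
LOAD_CONST → push 1. Stack: [31, 1]
BINARY_OP * → 31 * 1 = 31. Stack: [31]
LOAD_FAST a → push 31. Stack: [31, 31]
LOAD_CONST → push 11. Stack: [31, 31, 11]
BINARY_OP ^ → 31 ^ 11 = 20. Stack: [31, 20]
BINARY_OP ^ → 31 ^ 20 = 11. Stack: [11]
STORE_FAST u → u=11. Stack: []
LOAD_FAST_LOAD_FAST u,a → push 11,31. Stack: [11, 31]
COMPARE_OP bool(<=) → 11 vs 31 = True. Stack: [True]
POP_JUMP_IF_FALSE → pop True; no jump. Stack: []
LOAD_FAST_LOAD_FAST u,u → push 11,11. Stack: [11, 11]
BINARY_OP - → 11 - 11 = 0. Stack: [0]
STORE_FAST v → v=0. Stack: []
LOAD_FAST_LOAD_FAST b,c → push -10,-9. Stack: [-10, -9]
BINARY_OP * → -10 * -9 = 90. Stack: [90]
STORE_FAST w → w=90. Stack: []
LOAD_FAST u → push 11. Stack: [11]
LOAD_CONST → push 1. Stack: [11, 1]
BINARY_OP << → 11 << 1 = 22. Stack: [22]
STORE_FAST k → k=22. Stack: []
LOAD_FAST v → push 0. Stack: [0]
RETURN_VALUE → return 0.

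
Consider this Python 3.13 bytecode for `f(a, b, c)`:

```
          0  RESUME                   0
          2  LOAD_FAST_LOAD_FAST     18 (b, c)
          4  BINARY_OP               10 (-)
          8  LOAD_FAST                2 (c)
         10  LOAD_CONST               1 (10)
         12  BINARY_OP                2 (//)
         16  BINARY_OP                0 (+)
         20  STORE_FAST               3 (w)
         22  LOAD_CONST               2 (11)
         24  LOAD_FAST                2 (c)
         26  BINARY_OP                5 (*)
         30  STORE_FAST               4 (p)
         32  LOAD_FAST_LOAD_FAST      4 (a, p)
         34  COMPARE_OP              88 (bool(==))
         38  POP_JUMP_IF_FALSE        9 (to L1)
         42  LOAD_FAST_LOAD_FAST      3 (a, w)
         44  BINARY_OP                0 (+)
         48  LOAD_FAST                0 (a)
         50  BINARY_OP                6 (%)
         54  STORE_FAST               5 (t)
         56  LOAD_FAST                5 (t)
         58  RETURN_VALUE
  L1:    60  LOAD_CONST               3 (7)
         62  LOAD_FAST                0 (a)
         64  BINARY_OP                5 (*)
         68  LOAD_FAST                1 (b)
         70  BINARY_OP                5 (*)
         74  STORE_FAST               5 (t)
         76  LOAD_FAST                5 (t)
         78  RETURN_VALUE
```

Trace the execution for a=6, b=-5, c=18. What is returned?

LOAD_FAST_LOAD_FAST b,c → push -5,18. Stack: [-5, 18]
BINARY_OP - → -5 - 18 = -23. Stack: [-23]
LOAD_FAST c → push 18. Stack: [-23, 18]
LOAD_CONST → push 10. Stack: [-23, 18, 10]
BINARY_OP // → 18 // 10 = 1. Stack: [-23, 1]
BINARY_OP + → -23 + 1 = -22. Stack: [-22]
STORE_FAST w → w=-22. Stack: []
LOAD_CONST → push 11. Stack: [11]
LOAD_FAST c → push 18. Stack: [11, 18]
BINARY_OP * → 11 * 18 = 198. Stack: [198]
STORE_FAST p → p=198. Stack: []
LOAD_FAST_LOAD_FAST a,p → push 6,198. Stack: [6, 198]
COMPARE_OP bool(==) → 6 vs 198 = False. Stack: [False]
POP_JUMP_IF_FALSE → pop False; jump. Stack: []
LOAD_CONST → push 7. Stack: [7]
LOAD_FAST a → push 6. Stack: [7, 6]
BINARY_OP * → 7 * 6 = 42. Stack: [42]
LOAD_FAST b → push -5. Stack: [42, -5]
BINARY_OP * → 42 * -5 = -210. Stack: [-210]
STORE_FAST t → t=-210. Stack: []
LOAD_FAST t → push -210. Stack: [-210]
RETURN_VALUE → return -210.

-210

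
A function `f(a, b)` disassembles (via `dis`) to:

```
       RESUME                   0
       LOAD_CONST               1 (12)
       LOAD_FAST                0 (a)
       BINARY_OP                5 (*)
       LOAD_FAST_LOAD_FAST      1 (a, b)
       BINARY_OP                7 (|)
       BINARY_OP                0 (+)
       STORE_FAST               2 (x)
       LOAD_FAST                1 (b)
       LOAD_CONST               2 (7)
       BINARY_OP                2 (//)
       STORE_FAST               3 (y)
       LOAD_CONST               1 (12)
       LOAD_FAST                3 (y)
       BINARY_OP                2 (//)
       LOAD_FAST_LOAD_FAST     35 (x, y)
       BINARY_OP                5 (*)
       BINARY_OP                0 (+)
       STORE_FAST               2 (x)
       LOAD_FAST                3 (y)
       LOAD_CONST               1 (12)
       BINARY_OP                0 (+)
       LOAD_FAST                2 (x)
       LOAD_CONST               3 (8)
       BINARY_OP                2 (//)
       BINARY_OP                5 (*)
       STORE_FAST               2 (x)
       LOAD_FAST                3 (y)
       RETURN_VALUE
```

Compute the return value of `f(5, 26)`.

LOAD_CONST → push 12. Stack: [12]
LOAD_FAST a → push 5. Stack: [12, 5]
BINARY_OP * → 12 * 5 = 60. Stack: [60]
LOAD_FAST_LOAD_FAST a,b → push 5,26. Stack: [60, 5, 26]
BINARY_OP | → 5 | 26 = 31. Stack: [60, 31]
BINARY_OP + → 60 + 31 = 91. Stack: [91]
STORE_FAST x → x=91. Stack: []
LOAD_FAST b → push 26. Stack: [26]
LOAD_CONST → push 7. Stack: [26, 7]
BINARY_OP // → 26 // 7 = 3. Stack: [3]
STORE_FAST y → y=3. Stack: []
LOAD_CONST → push 12. Stack: [12]
LOAD_FAST y → push 3. Stack: [12, 3]
BINARY_OP // → 12 // 3 = 4. Stack: [4]
LOAD_FAST_LOAD_FAST x,y → push 91,3. Stack: [4, 91, 3]
BINARY_OP * → 91 * 3 = 273. Stack: [4, 273]
BINARY_OP + → 4 + 273 = 277. Stack: [277]
STORE_FAST x → x=277. Stack: []
LOAD_FAST y → push 3. Stack: [3]
LOAD_CONST → push 12. Stack: [3, 12]
BINARY_OP + → 3 + 12 = 15. Stack: [15]
LOAD_FAST x → push 277. Stack: [15, 277]
LOAD_CONST → push 8. Stack: [15, 277, 8]
BINARY_OP // → 277 // 8 = 34. Stack: [15, 34]
BINARY_OP * → 15 * 34 = 510. Stack: [510]
STORE_FAST x → x=510. Stack: []
LOAD_FAST y → push 3. Stack: [3]
RETURN_VALUE → return 3.

3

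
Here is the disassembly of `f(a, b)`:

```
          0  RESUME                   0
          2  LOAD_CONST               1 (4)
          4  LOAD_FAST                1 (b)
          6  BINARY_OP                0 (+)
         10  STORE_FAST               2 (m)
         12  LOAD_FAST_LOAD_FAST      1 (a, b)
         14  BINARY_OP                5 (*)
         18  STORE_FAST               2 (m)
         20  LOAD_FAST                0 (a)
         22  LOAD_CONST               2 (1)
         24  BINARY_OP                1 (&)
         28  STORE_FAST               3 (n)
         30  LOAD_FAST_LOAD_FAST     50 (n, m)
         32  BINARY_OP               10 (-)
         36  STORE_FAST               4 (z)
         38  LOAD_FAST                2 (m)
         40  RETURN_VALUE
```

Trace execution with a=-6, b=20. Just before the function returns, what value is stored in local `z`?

LOAD_CONST → push 4. Stack: [4]
LOAD_FAST b → push 20. Stack: [4, 20]
BINARY_OP + → 4 + 20 = 24. Stack: [24]
STORE_FAST m → m=24. Stack: []
LOAD_FAST_LOAD_FAST a,b → push -6,20. Stack: [-6, 20]
BINARY_OP * → -6 * 20 = -120. Stack: [-120]
STORE_FAST m → m=-120. Stack: []
LOAD_FAST a → push -6. Stack: [-6]
LOAD_CONST → push 1. Stack: [-6, 1]
BINARY_OP & → -6 & 1 = 0. Stack: [0]
STORE_FAST n → n=0. Stack: []
LOAD_FAST_LOAD_FAST n,m → push 0,-120. Stack: [0, -120]
BINARY_OP - → 0 - -120 = 120. Stack: [120]
STORE_FAST z → z=120. Stack: []
LOAD_FAST m → push -120. Stack: [-120]
RETURN_VALUE → return -120.

120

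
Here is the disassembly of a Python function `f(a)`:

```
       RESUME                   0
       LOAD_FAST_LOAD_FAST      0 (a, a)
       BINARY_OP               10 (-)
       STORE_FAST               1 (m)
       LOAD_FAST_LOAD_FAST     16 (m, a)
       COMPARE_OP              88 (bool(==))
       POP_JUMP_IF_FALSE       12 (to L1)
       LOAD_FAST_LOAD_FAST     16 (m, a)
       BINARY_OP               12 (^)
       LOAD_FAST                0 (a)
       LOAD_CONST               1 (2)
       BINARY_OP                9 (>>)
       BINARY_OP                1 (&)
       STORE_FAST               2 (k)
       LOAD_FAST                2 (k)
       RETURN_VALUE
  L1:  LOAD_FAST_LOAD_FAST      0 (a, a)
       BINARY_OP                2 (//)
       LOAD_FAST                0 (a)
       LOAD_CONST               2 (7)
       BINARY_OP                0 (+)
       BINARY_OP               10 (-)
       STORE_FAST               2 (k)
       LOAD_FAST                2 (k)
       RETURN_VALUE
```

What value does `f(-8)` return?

LOAD_FAST_LOAD_FAST a,a → push -8,-8. Stack: [-8, -8]
BINARY_OP - → -8 - -8 = 0. Stack: [0]
STORE_FAST m → m=0. Stack: []
LOAD_FAST_LOAD_FAST m,a → push 0,-8. Stack: [0, -8]
COMPARE_OP bool(==) → 0 vs -8 = False. Stack: [False]
POP_JUMP_IF_FALSE → pop False; jump. Stack: []
LOAD_FAST_LOAD_FAST a,a → push -8,-8. Stack: [-8, -8]
BINARY_OP // → -8 // -8 = 1. Stack: [1]
LOAD_FAST a → push -8. Stack: [1, -8]
LOAD_CONST → push 7. Stack: [1, -8, 7]
BINARY_OP + → -8 + 7 = -1. Stack: [1, -1]
BINARY_OP - → 1 - -1 = 2. Stack: [2]
STORE_FAST k → k=2. Stack: []
LOAD_FAST k → push 2. Stack: [2]
RETURN_VALUE → return 2.

2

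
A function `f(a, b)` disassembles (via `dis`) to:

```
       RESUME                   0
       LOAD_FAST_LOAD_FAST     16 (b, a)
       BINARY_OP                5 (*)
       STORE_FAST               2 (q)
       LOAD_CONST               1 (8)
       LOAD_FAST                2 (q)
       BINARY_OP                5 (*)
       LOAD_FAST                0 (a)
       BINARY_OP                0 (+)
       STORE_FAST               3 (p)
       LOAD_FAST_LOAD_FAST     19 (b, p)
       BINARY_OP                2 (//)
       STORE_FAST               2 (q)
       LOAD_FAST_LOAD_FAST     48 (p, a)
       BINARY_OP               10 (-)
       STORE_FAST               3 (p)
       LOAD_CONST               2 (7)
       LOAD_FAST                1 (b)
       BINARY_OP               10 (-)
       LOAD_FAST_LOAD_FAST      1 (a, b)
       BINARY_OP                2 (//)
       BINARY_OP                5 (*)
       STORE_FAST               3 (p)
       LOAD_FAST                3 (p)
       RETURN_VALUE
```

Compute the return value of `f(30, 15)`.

-16

LOAD_FAST_LOAD_FAST b,a → push 15,30. Stack: [15, 30]
BINARY_OP * → 15 * 30 = 450. Stack: [450]
STORE_FAST q → q=450. Stack: []
LOAD_CONST → push 8. Stack: [8]
LOAD_FAST q → push 450. Stack: [8, 450]
BINARY_OP * → 8 * 450 = 3600. Stack: [3600]
LOAD_FAST a → push 30. Stack: [3600, 30]
BINARY_OP + → 3600 + 30 = 3630. Stack: [3630]
STORE_FAST p → p=3630. Stack: []
LOAD_FAST_LOAD_FAST b,p → push 15,3630. Stack: [15, 3630]
BINARY_OP // → 15 // 3630 = 0. Stack: [0]
STORE_FAST q → q=0. Stack: []
LOAD_FAST_LOAD_FAST p,a → push 3630,30. Stack: [3630, 30]
BINARY_OP - → 3630 - 30 = 3600. Stack: [3600]
STORE_FAST p → p=3600. Stack: []
LOAD_CONST → push 7. Stack: [7]
LOAD_FAST b → push 15. Stack: [7, 15]
BINARY_OP - → 7 - 15 = -8. Stack: [-8]
LOAD_FAST_LOAD_FAST a,b → push 30,15. Stack: [-8, 30, 15]
BINARY_OP // → 30 // 15 = 2. Stack: [-8, 2]
BINARY_OP * → -8 * 2 = -16. Stack: [-16]
STORE_FAST p → p=-16. Stack: []
LOAD_FAST p → push -16. Stack: [-16]
RETURN_VALUE → return -16.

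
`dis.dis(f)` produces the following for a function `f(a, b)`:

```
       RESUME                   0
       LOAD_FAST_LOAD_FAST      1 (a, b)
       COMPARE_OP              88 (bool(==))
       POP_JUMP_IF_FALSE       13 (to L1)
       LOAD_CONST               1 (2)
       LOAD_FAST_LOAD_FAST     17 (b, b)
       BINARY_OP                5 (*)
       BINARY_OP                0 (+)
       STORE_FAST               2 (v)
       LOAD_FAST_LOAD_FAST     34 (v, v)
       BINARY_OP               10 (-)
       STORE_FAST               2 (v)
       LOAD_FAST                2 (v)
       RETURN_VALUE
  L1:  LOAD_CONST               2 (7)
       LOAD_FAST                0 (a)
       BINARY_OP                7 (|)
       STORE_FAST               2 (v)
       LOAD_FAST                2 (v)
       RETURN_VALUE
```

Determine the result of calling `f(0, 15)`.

LOAD_FAST_LOAD_FAST a,b → push 0,15. Stack: [0, 15]
COMPARE_OP bool(==) → 0 vs 15 = False. Stack: [False]
POP_JUMP_IF_FALSE → pop False; jump. Stack: []
LOAD_CONST → push 7. Stack: [7]
LOAD_FAST a → push 0. Stack: [7, 0]
BINARY_OP | → 7 | 0 = 7. Stack: [7]
STORE_FAST v → v=7. Stack: []
LOAD_FAST v → push 7. Stack: [7]
RETURN_VALUE → return 7.

7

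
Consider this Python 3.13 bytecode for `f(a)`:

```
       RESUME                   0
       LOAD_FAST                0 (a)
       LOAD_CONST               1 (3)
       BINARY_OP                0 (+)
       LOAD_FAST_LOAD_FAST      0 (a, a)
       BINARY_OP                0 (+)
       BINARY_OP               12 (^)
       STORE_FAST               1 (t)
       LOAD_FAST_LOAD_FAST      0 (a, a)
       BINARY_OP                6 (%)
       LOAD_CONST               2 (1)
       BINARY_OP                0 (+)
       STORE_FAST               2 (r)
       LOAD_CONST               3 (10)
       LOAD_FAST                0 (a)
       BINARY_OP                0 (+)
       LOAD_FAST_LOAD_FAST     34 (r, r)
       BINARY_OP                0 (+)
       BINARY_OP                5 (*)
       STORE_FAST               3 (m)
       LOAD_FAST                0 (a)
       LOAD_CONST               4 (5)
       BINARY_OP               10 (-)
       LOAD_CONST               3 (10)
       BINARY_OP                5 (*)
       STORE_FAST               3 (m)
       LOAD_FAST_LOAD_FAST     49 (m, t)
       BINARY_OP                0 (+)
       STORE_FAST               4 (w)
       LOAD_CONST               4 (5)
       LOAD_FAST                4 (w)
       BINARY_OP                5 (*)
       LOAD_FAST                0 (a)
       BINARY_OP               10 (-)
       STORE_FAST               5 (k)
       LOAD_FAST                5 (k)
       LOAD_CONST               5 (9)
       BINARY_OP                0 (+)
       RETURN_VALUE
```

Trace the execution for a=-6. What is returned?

LOAD_FAST a → push -6. Stack: [-6]
LOAD_CONST → push 3. Stack: [-6, 3]
BINARY_OP + → -6 + 3 = -3. Stack: [-3]
LOAD_FAST_LOAD_FAST a,a → push -6,-6. Stack: [-3, -6, -6]
BINARY_OP + → -6 + -6 = -12. Stack: [-3, -12]
BINARY_OP ^ → -3 ^ -12 = 9. Stack: [9]
STORE_FAST t → t=9. Stack: []
LOAD_FAST_LOAD_FAST a,a → push -6,-6. Stack: [-6, -6]
BINARY_OP % → -6 % -6 = 0. Stack: [0]
LOAD_CONST → push 1. Stack: [0, 1]
BINARY_OP + → 0 + 1 = 1. Stack: [1]
STORE_FAST r → r=1. Stack: []
LOAD_CONST → push 10. Stack: [10]
LOAD_FAST a → push -6. Stack: [10, -6]
BINARY_OP + → 10 + -6 = 4. Stack: [4]
LOAD_FAST_LOAD_FAST r,r → push 1,1. Stack: [4, 1, 1]
BINARY_OP + → 1 + 1 = 2. Stack: [4, 2]
BINARY_OP * → 4 * 2 = 8. Stack: [8]
STORE_FAST m → m=8. Stack: []
LOAD_FAST a → push -6. Stack: [-6]
LOAD_CONST → push 5. Stack: [-6, 5]
BINARY_OP - → -6 - 5 = -11. Stack: [-11]
LOAD_CONST → push 10. Stack: [-11, 10]
BINARY_OP * → -11 * 10 = -110. Stack: [-110]
STORE_FAST m → m=-110. Stack: []
LOAD_FAST_LOAD_FAST m,t → push -110,9. Stack: [-110, 9]
BINARY_OP + → -110 + 9 = -101. Stack: [-101]
STORE_FAST w → w=-101. Stack: []
LOAD_CONST → push 5. Stack: [5]
LOAD_FAST w → push -101. Stack: [5, -101]
BINARY_OP * → 5 * -101 = -505. Stack: [-505]
LOAD_FAST a → push -6. Stack: [-505, -6]
BINARY_OP - → -505 - -6 = -499. Stack: [-499]
STORE_FAST k → k=-499. Stack: []
LOAD_FAST k → push -499. Stack: [-499]
LOAD_CONST → push 9. Stack: [-499, 9]
BINARY_OP + → -499 + 9 = -490. Stack: [-490]
RETURN_VALUE → return -490.

-490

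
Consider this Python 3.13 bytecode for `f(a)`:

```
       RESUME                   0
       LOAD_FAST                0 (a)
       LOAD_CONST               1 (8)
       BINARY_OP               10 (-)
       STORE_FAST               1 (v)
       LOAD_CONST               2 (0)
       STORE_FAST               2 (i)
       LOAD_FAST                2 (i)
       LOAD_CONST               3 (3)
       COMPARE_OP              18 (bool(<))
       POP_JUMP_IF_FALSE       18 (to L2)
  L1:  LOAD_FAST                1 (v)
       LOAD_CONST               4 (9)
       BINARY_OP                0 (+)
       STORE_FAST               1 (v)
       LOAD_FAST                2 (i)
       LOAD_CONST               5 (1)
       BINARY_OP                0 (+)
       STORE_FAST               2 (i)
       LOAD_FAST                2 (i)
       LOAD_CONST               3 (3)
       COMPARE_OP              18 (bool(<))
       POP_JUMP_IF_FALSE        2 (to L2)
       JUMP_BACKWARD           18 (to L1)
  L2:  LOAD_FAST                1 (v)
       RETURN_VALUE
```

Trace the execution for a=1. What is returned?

LOAD_FAST a → push 1. Stack: [1]
LOAD_CONST → push 8. Stack: [1, 8]
BINARY_OP - → 1 - 8 = -7. Stack: [-7]
STORE_FAST v → v=-7. Stack: []
LOAD_CONST → push 0. Stack: [0]
STORE_FAST i → i=0. Stack: []
LOAD_FAST i → push 0. Stack: [0]
LOAD_CONST → push 3. Stack: [0, 3]
COMPARE_OP bool(<) → 0 vs 3 = True. Stack: [True]
POP_JUMP_IF_FALSE → pop True; no jump. Stack: []
LOAD_FAST v → push -7. Stack: [-7]
LOAD_CONST → push 9. Stack: [-7, 9]
BINARY_OP + → -7 + 9 = 2. Stack: [2]
STORE_FAST v → v=2. Stack: []
LOAD_FAST i → push 0. Stack: [0]
LOAD_CONST → push 1. Stack: [0, 1]
BINARY_OP + → 0 + 1 = 1. Stack: [1]
STORE_FAST i → i=1. Stack: []
LOAD_FAST i → push 1. Stack: [1]
LOAD_CONST → push 3. Stack: [1, 3]
COMPARE_OP bool(<) → 1 vs 3 = True. Stack: [True]
POP_JUMP_IF_FALSE → pop True; no jump. Stack: []
LOAD_FAST v → push 2. Stack: [2]
LOAD_CONST → push 9. Stack: [2, 9]
BINARY_OP + → 2 + 9 = 11. Stack: [11]
STORE_FAST v → v=11. Stack: []
LOAD_FAST i → push 1. Stack: [1]
LOAD_CONST → push 1. Stack: [1, 1]
BINARY_OP + → 1 + 1 = 2. Stack: [2]
STORE_FAST i → i=2. Stack: []
LOAD_FAST i → push 2. Stack: [2]
LOAD_CONST → push 3. Stack: [2, 3]
COMPARE_OP bool(<) → 2 vs 3 = True. Stack: [True]
POP_JUMP_IF_FALSE → pop True; no jump. Stack: []
LOAD_FAST v → push 11. Stack: [11]
LOAD_CONST → push 9. Stack: [11, 9]
BINARY_OP + → 11 + 9 = 20. Stack: [20]
STORE_FAST v → v=20. Stack: []
LOAD_FAST i → push 2. Stack: [2]
LOAD_CONST → push 1. Stack: [2, 1]
BINARY_OP + → 2 + 1 = 3. Stack: [3]
STORE_FAST i → i=3. Stack: []
LOAD_FAST i → push 3. Stack: [3]
LOAD_CONST → push 3. Stack: [3, 3]
COMPARE_OP bool(<) → 3 vs 3 = False. Stack: [False]
POP_JUMP_IF_FALSE → pop False; jump. Stack: []
LOAD_FAST v → push 20. Stack: [20]
RETURN_VALUE → return 20.

20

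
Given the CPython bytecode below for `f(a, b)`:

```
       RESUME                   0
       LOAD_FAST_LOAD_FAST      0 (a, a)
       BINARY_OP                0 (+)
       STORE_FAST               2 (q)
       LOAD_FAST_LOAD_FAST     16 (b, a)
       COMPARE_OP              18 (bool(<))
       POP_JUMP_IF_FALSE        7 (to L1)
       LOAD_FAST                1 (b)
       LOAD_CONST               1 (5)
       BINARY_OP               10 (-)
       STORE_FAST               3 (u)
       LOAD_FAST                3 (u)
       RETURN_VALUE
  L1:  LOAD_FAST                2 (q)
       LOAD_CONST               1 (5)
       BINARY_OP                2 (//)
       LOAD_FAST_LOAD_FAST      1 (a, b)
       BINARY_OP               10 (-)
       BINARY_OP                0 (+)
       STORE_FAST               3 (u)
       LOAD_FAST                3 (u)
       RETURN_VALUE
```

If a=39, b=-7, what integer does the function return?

LOAD_FAST_LOAD_FAST a,a → push 39,39. Stack: [39, 39]
BINARY_OP + → 39 + 39 = 78. Stack: [78]
STORE_FAST q → q=78. Stack: []
LOAD_FAST_LOAD_FAST b,a → push -7,39. Stack: [-7, 39]
COMPARE_OP bool(<) → -7 vs 39 = True. Stack: [True]
POP_JUMP_IF_FALSE → pop True; no jump. Stack: []
LOAD_FAST b → push -7. Stack: [-7]
LOAD_CONST → push 5. Stack: [-7, 5]
BINARY_OP - → -7 - 5 = -12. Stack: [-12]
STORE_FAST u → u=-12. Stack: []
LOAD_FAST u → push -12. Stack: [-12]
RETURN_VALUE → return -12.

-12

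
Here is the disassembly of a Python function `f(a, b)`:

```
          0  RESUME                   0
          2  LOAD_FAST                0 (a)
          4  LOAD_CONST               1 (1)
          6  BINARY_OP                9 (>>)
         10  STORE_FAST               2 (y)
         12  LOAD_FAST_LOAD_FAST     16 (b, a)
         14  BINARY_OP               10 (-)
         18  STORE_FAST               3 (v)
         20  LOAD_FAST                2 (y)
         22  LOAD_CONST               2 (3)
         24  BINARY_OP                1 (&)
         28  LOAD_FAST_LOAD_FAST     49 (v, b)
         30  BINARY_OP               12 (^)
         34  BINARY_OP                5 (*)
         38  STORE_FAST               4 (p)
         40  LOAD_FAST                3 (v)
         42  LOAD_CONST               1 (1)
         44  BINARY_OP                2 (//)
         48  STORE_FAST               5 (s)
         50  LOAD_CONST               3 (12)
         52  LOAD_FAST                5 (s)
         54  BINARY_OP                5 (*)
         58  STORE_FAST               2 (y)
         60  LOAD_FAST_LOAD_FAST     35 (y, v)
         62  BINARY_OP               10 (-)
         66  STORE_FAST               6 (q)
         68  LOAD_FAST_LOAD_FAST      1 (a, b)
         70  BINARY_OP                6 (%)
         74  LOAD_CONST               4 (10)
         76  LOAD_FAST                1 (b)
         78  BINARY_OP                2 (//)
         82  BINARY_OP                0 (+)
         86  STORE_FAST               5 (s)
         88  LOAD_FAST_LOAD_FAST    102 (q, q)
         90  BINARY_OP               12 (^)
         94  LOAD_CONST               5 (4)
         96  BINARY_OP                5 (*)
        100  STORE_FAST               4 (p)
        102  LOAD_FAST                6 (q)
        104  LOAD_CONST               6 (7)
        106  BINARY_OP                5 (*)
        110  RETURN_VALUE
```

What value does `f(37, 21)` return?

-1232

LOAD_FAST a → push 37. Stack: [37]
LOAD_CONST → push 1. Stack: [37, 1]
BINARY_OP >> → 37 >> 1 = 18. Stack: [18]
STORE_FAST y → y=18. Stack: []
LOAD_FAST_LOAD_FAST b,a → push 21,37. Stack: [21, 37]
BINARY_OP - → 21 - 37 = -16. Stack: [-16]
STORE_FAST v → v=-16. Stack: []
LOAD_FAST y → push 18. Stack: [18]
LOAD_CONST → push 3. Stack: [18, 3]
BINARY_OP & → 18 & 3 = 2. Stack: [2]
LOAD_FAST_LOAD_FAST v,b → push -16,21. Stack: [2, -16, 21]
BINARY_OP ^ → -16 ^ 21 = -27. Stack: [2, -27]
BINARY_OP * → 2 * -27 = -54. Stack: [-54]
STORE_FAST p → p=-54. Stack: []
LOAD_FAST v → push -16. Stack: [-16]
LOAD_CONST → push 1. Stack: [-16, 1]
BINARY_OP // → -16 // 1 = -16. Stack: [-16]
STORE_FAST s → s=-16. Stack: []
LOAD_CONST → push 12. Stack: [12]
LOAD_FAST s → push -16. Stack: [12, -16]
BINARY_OP * → 12 * -16 = -192. Stack: [-192]
STORE_FAST y → y=-192. Stack: []
LOAD_FAST_LOAD_FAST y,v → push -192,-16. Stack: [-192, -16]
BINARY_OP - → -192 - -16 = -176. Stack: [-176]
STORE_FAST q → q=-176. Stack: []
LOAD_FAST_LOAD_FAST a,b → push 37,21. Stack: [37, 21]
BINARY_OP % → 37 % 21 = 16. Stack: [16]
LOAD_CONST → push 10. Stack: [16, 10]
LOAD_FAST b → push 21. Stack: [16, 10, 21]
BINARY_OP // → 10 // 21 = 0. Stack: [16, 0]
BINARY_OP + → 16 + 0 = 16. Stack: [16]
STORE_FAST s → s=16. Stack: []
LOAD_FAST_LOAD_FAST q,q → push -176,-176. Stack: [-176, -176]
BINARY_OP ^ → -176 ^ -176 = 0. Stack: [0]
LOAD_CONST → push 4. Stack: [0, 4]
BINARY_OP * → 0 * 4 = 0. Stack: [0]
STORE_FAST p → p=0. Stack: []
LOAD_FAST q → push -176. Stack: [-176]
LOAD_CONST → push 7. Stack: [-176, 7]
BINARY_OP * → -176 * 7 = -1232. Stack: [-1232]
RETURN_VALUE → return -1232.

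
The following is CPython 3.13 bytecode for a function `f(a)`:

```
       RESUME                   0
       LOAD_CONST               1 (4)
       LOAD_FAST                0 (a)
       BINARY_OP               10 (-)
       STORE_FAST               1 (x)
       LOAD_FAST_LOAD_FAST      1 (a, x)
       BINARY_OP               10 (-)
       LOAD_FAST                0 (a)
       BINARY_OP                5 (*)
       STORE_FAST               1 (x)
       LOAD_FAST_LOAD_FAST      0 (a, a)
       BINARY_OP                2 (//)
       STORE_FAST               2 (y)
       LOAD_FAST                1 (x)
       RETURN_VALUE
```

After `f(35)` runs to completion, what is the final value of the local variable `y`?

1

LOAD_CONST → push 4. Stack: [4]
LOAD_FAST a → push 35. Stack: [4, 35]
BINARY_OP - → 4 - 35 = -31. Stack: [-31]
STORE_FAST x → x=-31. Stack: []
LOAD_FAST_LOAD_FAST a,x → push 35,-31. Stack: [35, -31]
BINARY_OP - → 35 - -31 = 66. Stack: [66]
LOAD_FAST a → push 35. Stack: [66, 35]
BINARY_OP * → 66 * 35 = 2310. Stack: [2310]
STORE_FAST x → x=2310. Stack: []
LOAD_FAST_LOAD_FAST a,a → push 35,35. Stack: [35, 35]
BINARY_OP // → 35 // 35 = 1. Stack: [1]
STORE_FAST y → y=1. Stack: []
LOAD_FAST x → push 2310. Stack: [2310]
RETURN_VALUE → return 2310.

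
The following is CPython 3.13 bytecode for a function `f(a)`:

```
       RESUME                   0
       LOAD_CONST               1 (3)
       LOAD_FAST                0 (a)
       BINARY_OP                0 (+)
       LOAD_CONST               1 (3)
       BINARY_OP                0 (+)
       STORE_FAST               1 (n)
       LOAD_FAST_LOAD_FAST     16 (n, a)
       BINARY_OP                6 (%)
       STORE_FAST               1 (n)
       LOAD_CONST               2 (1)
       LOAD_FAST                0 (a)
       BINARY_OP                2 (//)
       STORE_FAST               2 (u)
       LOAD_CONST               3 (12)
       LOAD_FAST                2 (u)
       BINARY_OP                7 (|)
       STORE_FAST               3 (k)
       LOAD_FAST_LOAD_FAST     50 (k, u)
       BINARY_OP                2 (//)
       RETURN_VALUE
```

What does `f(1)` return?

LOAD_CONST → push 3. Stack: [3]
LOAD_FAST a → push 1. Stack: [3, 1]
BINARY_OP + → 3 + 1 = 4. Stack: [4]
LOAD_CONST → push 3. Stack: [4, 3]
BINARY_OP + → 4 + 3 = 7. Stack: [7]
STORE_FAST n → n=7. Stack: []
LOAD_FAST_LOAD_FAST n,a → push 7,1. Stack: [7, 1]
BINARY_OP % → 7 % 1 = 0. Stack: [0]
STORE_FAST n → n=0. Stack: []
LOAD_CONST → push 1. Stack: [1]
LOAD_FAST a → push 1. Stack: [1, 1]
BINARY_OP // → 1 // 1 = 1. Stack: [1]
STORE_FAST u → u=1. Stack: []
LOAD_CONST → push 12. Stack: [12]
LOAD_FAST u → push 1. Stack: [12, 1]
BINARY_OP | → 12 | 1 = 13. Stack: [13]
STORE_FAST k → k=13. Stack: []
LOAD_FAST_LOAD_FAST k,u → push 13,1. Stack: [13, 1]
BINARY_OP // → 13 // 1 = 13. Stack: [13]
RETURN_VALUE → return 13.

13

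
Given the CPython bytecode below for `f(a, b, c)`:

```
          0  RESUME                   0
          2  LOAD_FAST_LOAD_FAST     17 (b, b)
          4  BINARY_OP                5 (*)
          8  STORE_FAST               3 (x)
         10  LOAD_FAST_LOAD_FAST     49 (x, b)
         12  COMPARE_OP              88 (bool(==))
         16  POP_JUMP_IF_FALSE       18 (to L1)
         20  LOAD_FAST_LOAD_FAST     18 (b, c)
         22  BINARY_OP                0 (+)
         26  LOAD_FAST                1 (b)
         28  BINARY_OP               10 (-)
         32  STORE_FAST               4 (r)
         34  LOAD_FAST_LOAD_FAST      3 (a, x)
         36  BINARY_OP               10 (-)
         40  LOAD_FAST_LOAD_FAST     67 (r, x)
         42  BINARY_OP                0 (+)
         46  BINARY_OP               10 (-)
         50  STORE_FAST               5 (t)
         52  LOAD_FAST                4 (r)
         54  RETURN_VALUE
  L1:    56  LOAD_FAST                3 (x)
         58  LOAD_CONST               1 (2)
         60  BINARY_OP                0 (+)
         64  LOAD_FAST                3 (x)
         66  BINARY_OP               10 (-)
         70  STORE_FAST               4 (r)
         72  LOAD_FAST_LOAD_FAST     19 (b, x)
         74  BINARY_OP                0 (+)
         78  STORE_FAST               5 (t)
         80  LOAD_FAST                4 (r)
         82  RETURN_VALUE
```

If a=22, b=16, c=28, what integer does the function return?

2

LOAD_FAST_LOAD_FAST b,b → push 16,16. Stack: [16, 16]
BINARY_OP * → 16 * 16 = 256. Stack: [256]
STORE_FAST x → x=256. Stack: []
LOAD_FAST_LOAD_FAST x,b → push 256,16. Stack: [256, 16]
COMPARE_OP bool(==) → 256 vs 16 = False. Stack: [False]
POP_JUMP_IF_FALSE → pop False; jump. Stack: []
LOAD_FAST x → push 256. Stack: [256]
LOAD_CONST → push 2. Stack: [256, 2]
BINARY_OP + → 256 + 2 = 258. Stack: [258]
LOAD_FAST x → push 256. Stack: [258, 256]
BINARY_OP - → 258 - 256 = 2. Stack: [2]
STORE_FAST r → r=2. Stack: []
LOAD_FAST_LOAD_FAST b,x → push 16,256. Stack: [16, 256]
BINARY_OP + → 16 + 256 = 272. Stack: [272]
STORE_FAST t → t=272. Stack: []
LOAD_FAST r → push 2. Stack: [2]
RETURN_VALUE → return 2.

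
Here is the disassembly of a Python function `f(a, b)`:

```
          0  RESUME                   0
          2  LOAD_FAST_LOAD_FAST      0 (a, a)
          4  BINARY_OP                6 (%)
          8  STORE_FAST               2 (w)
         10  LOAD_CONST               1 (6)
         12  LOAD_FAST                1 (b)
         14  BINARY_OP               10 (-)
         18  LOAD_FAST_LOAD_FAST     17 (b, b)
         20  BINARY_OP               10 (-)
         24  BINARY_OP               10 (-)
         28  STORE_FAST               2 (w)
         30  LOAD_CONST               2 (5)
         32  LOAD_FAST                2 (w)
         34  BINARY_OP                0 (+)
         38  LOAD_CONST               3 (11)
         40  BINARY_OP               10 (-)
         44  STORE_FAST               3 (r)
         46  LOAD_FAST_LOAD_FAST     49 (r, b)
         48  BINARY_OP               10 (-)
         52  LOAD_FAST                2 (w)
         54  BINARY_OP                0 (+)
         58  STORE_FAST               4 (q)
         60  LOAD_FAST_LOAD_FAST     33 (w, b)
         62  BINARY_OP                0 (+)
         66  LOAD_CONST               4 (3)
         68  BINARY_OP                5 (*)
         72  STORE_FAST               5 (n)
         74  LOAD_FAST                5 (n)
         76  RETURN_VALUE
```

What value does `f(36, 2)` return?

LOAD_FAST_LOAD_FAST a,a → push 36,36. Stack: [36, 36]
BINARY_OP % → 36 % 36 = 0. Stack: [0]
STORE_FAST w → w=0. Stack: []
LOAD_CONST → push 6. Stack: [6]
LOAD_FAST b → push 2. Stack: [6, 2]
BINARY_OP - → 6 - 2 = 4. Stack: [4]
LOAD_FAST_LOAD_FAST b,b → push 2,2. Stack: [4, 2, 2]
BINARY_OP - → 2 - 2 = 0. Stack: [4, 0]
BINARY_OP - → 4 - 0 = 4. Stack: [4]
STORE_FAST w → w=4. Stack: []
LOAD_CONST → push 5. Stack: [5]
LOAD_FAST w → push 4. Stack: [5, 4]
BINARY_OP + → 5 + 4 = 9. Stack: [9]
LOAD_CONST → push 11. Stack: [9, 11]
BINARY_OP - → 9 - 11 = -2. Stack: [-2]
STORE_FAST r → r=-2. Stack: []
LOAD_FAST_LOAD_FAST r,b → push -2,2. Stack: [-2, 2]
BINARY_OP - → -2 - 2 = -4. Stack: [-4]
LOAD_FAST w → push 4. Stack: [-4, 4]
BINARY_OP + → -4 + 4 = 0. Stack: [0]
STORE_FAST q → q=0. Stack: []
LOAD_FAST_LOAD_FAST w,b → push 4,2. Stack: [4, 2]
BINARY_OP + → 4 + 2 = 6. Stack: [6]
LOAD_CONST → push 3. Stack: [6, 3]
BINARY_OP * → 6 * 3 = 18. Stack: [18]
STORE_FAST n → n=18. Stack: []
LOAD_FAST n → push 18. Stack: [18]
RETURN_VALUE → return 18.

18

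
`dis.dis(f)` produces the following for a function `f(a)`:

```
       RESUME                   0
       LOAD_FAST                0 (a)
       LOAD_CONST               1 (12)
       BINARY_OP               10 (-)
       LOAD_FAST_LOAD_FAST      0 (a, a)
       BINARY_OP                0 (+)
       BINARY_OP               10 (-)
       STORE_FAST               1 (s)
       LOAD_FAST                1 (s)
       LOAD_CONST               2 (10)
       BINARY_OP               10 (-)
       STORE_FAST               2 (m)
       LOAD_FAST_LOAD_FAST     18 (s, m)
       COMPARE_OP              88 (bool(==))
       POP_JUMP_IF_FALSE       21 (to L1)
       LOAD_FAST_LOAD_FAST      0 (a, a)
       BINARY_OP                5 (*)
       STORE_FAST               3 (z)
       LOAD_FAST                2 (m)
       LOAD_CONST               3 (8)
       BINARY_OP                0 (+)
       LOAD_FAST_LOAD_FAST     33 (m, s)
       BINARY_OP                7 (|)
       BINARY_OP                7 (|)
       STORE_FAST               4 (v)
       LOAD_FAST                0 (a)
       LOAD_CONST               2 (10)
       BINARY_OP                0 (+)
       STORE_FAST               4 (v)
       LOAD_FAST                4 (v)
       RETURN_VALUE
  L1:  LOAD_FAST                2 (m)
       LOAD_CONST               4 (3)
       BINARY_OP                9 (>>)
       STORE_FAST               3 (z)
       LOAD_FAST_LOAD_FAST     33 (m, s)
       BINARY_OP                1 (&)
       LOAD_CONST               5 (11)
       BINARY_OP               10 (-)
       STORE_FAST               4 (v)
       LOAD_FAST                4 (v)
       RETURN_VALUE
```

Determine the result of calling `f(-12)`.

-11

LOAD_FAST a → push -12. Stack: [-12]
LOAD_CONST → push 12. Stack: [-12, 12]
BINARY_OP - → -12 - 12 = -24. Stack: [-24]
LOAD_FAST_LOAD_FAST a,a → push -12,-12. Stack: [-24, -12, -12]
BINARY_OP + → -12 + -12 = -24. Stack: [-24, -24]
BINARY_OP - → -24 - -24 = 0. Stack: [0]
STORE_FAST s → s=0. Stack: []
LOAD_FAST s → push 0. Stack: [0]
LOAD_CONST → push 10. Stack: [0, 10]
BINARY_OP - → 0 - 10 = -10. Stack: [-10]
STORE_FAST m → m=-10. Stack: []
LOAD_FAST_LOAD_FAST s,m → push 0,-10. Stack: [0, -10]
COMPARE_OP bool(==) → 0 vs -10 = False. Stack: [False]
POP_JUMP_IF_FALSE → pop False; jump. Stack: []
LOAD_FAST m → push -10. Stack: [-10]
LOAD_CONST → push 3. Stack: [-10, 3]
BINARY_OP >> → -10 >> 3 = -2. Stack: [-2]
STORE_FAST z → z=-2. Stack: []
LOAD_FAST_LOAD_FAST m,s → push -10,0. Stack: [-10, 0]
BINARY_OP & → -10 & 0 = 0. Stack: [0]
LOAD_CONST → push 11. Stack: [0, 11]
BINARY_OP - → 0 - 11 = -11. Stack: [-11]
STORE_FAST v → v=-11. Stack: []
LOAD_FAST v → push -11. Stack: [-11]
RETURN_VALUE → return -11.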